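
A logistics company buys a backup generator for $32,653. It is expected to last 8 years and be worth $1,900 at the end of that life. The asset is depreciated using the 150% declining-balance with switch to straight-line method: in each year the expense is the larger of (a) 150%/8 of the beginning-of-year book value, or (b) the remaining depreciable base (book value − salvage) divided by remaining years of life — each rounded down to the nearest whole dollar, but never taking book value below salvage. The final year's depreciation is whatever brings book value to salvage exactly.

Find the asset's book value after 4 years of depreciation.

$14,232

Depreciable base = $32,653 − $1,900 = $30,753.
Year 1: DB = ⌊$32,653 × 150%/8⌋ = $6,122; SL = ⌊$30,753/8⌋ = $3,844 → take DB $6,122. Book value $26,531.
Year 2: DB = ⌊$26,531 × 150%/8⌋ = $4,974; SL = ⌊$24,631/7⌋ = $3,518 → take DB $4,974. Book value $21,557.
Year 3: DB = ⌊$21,557 × 150%/8⌋ = $4,041; SL = ⌊$19,657/6⌋ = $3,276 → take DB $4,041. Book value $17,516.
Year 4: DB = ⌊$17,516 × 150%/8⌋ = $3,284; SL = ⌊$15,616/5⌋ = $3,123 → take DB $3,284. Book value $14,232.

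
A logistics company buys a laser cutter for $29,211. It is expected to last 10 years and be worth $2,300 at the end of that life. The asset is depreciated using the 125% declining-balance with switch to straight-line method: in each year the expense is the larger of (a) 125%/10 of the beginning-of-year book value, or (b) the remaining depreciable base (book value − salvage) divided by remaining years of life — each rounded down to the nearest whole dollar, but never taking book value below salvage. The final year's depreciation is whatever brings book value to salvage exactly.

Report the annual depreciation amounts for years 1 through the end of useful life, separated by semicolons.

Depreciable base = $29,211 − $2,300 = $26,911.
Year 1: DB = ⌊$29,211 × 125%/10⌋ = $3,651; SL = ⌊$26,911/10⌋ = $2,691 → take DB $3,651. Book value $25,560.
Year 2: DB = ⌊$25,560 × 125%/10⌋ = $3,195; SL = ⌊$23,260/9⌋ = $2,584 → take DB $3,195. Book value $22,365.
Year 3: DB = ⌊$22,365 × 125%/10⌋ = $2,795; SL = ⌊$20,065/8⌋ = $2,508 → take DB $2,795. Book value $19,570.
Year 4: DB = ⌊$19,570 × 125%/10⌋ = $2,446; SL = ⌊$17,270/7⌋ = $2,467 → take SL $2,467. Book value $17,103.
Year 5: DB = ⌊$17,103 × 125%/10⌋ = $2,137; SL = ⌊$14,803/6⌋ = $2,467 → take SL $2,467. Book value $14,636.
Year 6: DB = ⌊$14,636 × 125%/10⌋ = $1,829; SL = ⌊$12,336/5⌋ = $2,467 → take SL $2,467. Book value $12,169.
Year 7: DB = ⌊$12,169 × 125%/10⌋ = $1,521; SL = ⌊$9,869/4⌋ = $2,467 → take SL $2,467. Book value $9,702.
Year 8: DB = ⌊$9,702 × 125%/10⌋ = $1,212; SL = ⌊$7,402/3⌋ = $2,467 → take SL $2,467. Book value $7,235.
Year 9: DB = ⌊$7,235 × 125%/10⌋ = $904; SL = ⌊$4,935/2⌋ = $2,467 → take SL $2,467. Book value $4,768.
Year 10 (final): $4,768 − $2,300 = $2,468. Book value $2,300.

$3,651; $3,195; $2,795; $2,467; $2,467; $2,467; $2,467; $2,467; $2,467; $2,468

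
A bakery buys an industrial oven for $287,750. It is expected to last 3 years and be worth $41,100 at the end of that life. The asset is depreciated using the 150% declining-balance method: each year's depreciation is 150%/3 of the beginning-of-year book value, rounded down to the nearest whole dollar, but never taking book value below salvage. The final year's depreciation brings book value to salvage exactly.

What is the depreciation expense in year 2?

$71,937

Depreciable base = $287,750 − $41,100 = $246,650.
Year 1: ⌊$287,750 × 150%/3⌋ = $143,875. Book value $143,875.
Year 2: ⌊$143,875 × 150%/3⌋ = $71,937. Book value $71,938.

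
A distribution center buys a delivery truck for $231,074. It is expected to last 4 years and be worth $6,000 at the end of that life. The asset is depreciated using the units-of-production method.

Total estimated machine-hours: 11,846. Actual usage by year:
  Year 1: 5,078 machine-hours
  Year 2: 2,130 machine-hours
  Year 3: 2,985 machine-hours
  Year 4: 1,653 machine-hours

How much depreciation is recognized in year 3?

$56,715

Depreciable base = $231,074 − $6,000 = $225,074.
Rate = $225,074 / 11,846 machine-hours = $19 per machine-hour.
Year 1: 5,078 × $19 = $96,482. Book value $134,592.
Year 2: 2,130 × $19 = $40,470. Book value $94,122.
Year 3: 2,985 × $19 = $56,715. Book value $37,407.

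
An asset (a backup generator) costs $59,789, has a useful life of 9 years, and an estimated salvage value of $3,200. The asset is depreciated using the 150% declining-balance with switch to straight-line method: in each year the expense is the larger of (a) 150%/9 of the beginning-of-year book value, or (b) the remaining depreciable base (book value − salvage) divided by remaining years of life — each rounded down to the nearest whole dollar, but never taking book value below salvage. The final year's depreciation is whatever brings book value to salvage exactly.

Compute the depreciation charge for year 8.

$5,127

Depreciable base = $59,789 − $3,200 = $56,589.
Year 1: DB = ⌊$59,789 × 150%/9⌋ = $9,964; SL = ⌊$56,589/9⌋ = $6,287 → take DB $9,964. Book value $49,825.
Year 2: DB = ⌊$49,825 × 150%/9⌋ = $8,304; SL = ⌊$46,625/8⌋ = $5,828 → take DB $8,304. Book value $41,521.
Year 3: DB = ⌊$41,521 × 150%/9⌋ = $6,920; SL = ⌊$38,321/7⌋ = $5,474 → take DB $6,920. Book value $34,601.
Year 4: DB = ⌊$34,601 × 150%/9⌋ = $5,766; SL = ⌊$31,401/6⌋ = $5,233 → take DB $5,766. Book value $28,835.
Year 5: DB = ⌊$28,835 × 150%/9⌋ = $4,805; SL = ⌊$25,635/5⌋ = $5,127 → take SL $5,127. Book value $23,708.
Year 6: DB = ⌊$23,708 × 150%/9⌋ = $3,951; SL = ⌊$20,508/4⌋ = $5,127 → take SL $5,127. Book value $18,581.
Year 7: DB = ⌊$18,581 × 150%/9⌋ = $3,096; SL = ⌊$15,381/3⌋ = $5,127 → take SL $5,127. Book value $13,454.
Year 8: DB = ⌊$13,454 × 150%/9⌋ = $2,242; SL = ⌊$10,254/2⌋ = $5,127 → take SL $5,127. Book value $8,327.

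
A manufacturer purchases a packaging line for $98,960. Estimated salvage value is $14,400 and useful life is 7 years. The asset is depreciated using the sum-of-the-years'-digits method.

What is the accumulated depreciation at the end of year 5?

$75,500

Depreciable base = $98,960 − $14,400 = $84,560.
Sum of the years' digits = 7+6+5+4+3+2+1 = 28.
Year 1: $84,560 × 7/28 = $21,140. Book value $77,820.
Year 2: $84,560 × 6/28 = $18,120. Book value $59,700.
Year 3: $84,560 × 5/28 = $15,100. Book value $44,600.
Year 4: $84,560 × 4/28 = $12,080. Book value $32,520.
Year 5: $84,560 × 3/28 = $9,060. Book value $23,460.
Accumulated through year 5 = $98,960 − $23,460 = $75,500.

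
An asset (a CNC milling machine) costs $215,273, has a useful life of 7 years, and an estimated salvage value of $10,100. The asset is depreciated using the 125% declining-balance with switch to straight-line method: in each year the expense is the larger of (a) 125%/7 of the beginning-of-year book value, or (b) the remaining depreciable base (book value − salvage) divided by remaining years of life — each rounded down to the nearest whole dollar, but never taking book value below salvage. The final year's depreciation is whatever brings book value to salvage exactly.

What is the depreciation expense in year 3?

Depreciable base = $215,273 − $10,100 = $205,173.
Year 1: DB = ⌊$215,273 × 125%/7⌋ = $38,441; SL = ⌊$205,173/7⌋ = $29,310 → take DB $38,441. Book value $176,832.
Year 2: DB = ⌊$176,832 × 125%/7⌋ = $31,577; SL = ⌊$166,732/6⌋ = $27,788 → take DB $31,577. Book value $145,255.
Year 3: DB = ⌊$145,255 × 125%/7⌋ = $25,938; SL = ⌊$135,155/5⌋ = $27,031 → take SL $27,031. Book value $118,224.

$27,031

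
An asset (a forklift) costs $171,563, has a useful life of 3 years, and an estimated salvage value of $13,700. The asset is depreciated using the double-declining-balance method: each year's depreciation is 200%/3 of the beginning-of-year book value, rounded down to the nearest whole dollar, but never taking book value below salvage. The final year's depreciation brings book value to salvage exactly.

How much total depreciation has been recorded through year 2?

Depreciable base = $171,563 − $13,700 = $157,863.
Year 1: ⌊$171,563 × 200%/3⌋ = $114,375. Book value $57,188.
Year 2: ⌊$57,188 × 200%/3⌋ = $38,125. Book value $19,063.
Accumulated through year 2 = $171,563 − $19,063 = $152,500.

$152,500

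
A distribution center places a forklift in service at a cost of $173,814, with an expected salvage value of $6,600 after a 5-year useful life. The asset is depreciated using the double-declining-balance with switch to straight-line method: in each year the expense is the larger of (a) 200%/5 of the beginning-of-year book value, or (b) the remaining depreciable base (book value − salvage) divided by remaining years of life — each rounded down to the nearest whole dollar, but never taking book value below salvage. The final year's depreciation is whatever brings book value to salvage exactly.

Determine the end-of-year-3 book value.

$37,545

Depreciable base = $173,814 − $6,600 = $167,214.
Year 1: DB = ⌊$173,814 × 200%/5⌋ = $69,525; SL = ⌊$167,214/5⌋ = $33,442 → take DB $69,525. Book value $104,289.
Year 2: DB = ⌊$104,289 × 200%/5⌋ = $41,715; SL = ⌊$97,689/4⌋ = $24,422 → take DB $41,715. Book value $62,574.
Year 3: DB = ⌊$62,574 × 200%/5⌋ = $25,029; SL = ⌊$55,974/3⌋ = $18,658 → take DB $25,029. Book value $37,545.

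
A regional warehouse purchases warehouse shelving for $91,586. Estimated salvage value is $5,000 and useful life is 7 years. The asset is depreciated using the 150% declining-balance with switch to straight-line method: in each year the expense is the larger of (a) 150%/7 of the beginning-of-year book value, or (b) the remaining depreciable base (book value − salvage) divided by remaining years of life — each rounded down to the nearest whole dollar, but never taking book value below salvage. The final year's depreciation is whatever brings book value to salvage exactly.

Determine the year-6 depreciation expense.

Depreciable base = $91,586 − $5,000 = $86,586.
Year 1: DB = ⌊$91,586 × 150%/7⌋ = $19,625; SL = ⌊$86,586/7⌋ = $12,369 → take DB $19,625. Book value $71,961.
Year 2: DB = ⌊$71,961 × 150%/7⌋ = $15,420; SL = ⌊$66,961/6⌋ = $11,160 → take DB $15,420. Book value $56,541.
Year 3: DB = ⌊$56,541 × 150%/7⌋ = $12,115; SL = ⌊$51,541/5⌋ = $10,308 → take DB $12,115. Book value $44,426.
Year 4: DB = ⌊$44,426 × 150%/7⌋ = $9,519; SL = ⌊$39,426/4⌋ = $9,856 → take SL $9,856. Book value $34,570.
Year 5: DB = ⌊$34,570 × 150%/7⌋ = $7,407; SL = ⌊$29,570/3⌋ = $9,856 → take SL $9,856. Book value $24,714.
Year 6: DB = ⌊$24,714 × 150%/7⌋ = $5,295; SL = ⌊$19,714/2⌋ = $9,857 → take SL $9,857. Book value $14,857.

$9,857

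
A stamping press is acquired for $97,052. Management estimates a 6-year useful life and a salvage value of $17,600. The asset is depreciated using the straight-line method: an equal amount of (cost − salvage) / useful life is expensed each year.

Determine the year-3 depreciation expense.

$13,242

Depreciable base = $97,052 − $17,600 = $79,452.
Annual expense = $79,452 / 6 = $13,242.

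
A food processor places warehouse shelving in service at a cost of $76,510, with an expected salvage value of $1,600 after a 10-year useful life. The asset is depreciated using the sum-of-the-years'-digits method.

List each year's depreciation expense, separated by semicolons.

Depreciable base = $76,510 − $1,600 = $74,910.
Sum of the years' digits = 10+9+8+7+6+5+4+3+2+1 = 55.
Year 1: $74,910 × 10/55 = $13,620. Book value $62,890.
Year 2: $74,910 × 9/55 = $12,258. Book value $50,632.
Year 3: $74,910 × 8/55 = $10,896. Book value $39,736.
Year 4: $74,910 × 7/55 = $9,534. Book value $30,202.
Year 5: $74,910 × 6/55 = $8,172. Book value $22,030.
Year 6: $74,910 × 5/55 = $6,810. Book value $15,220.
Year 7: $74,910 × 4/55 = $5,448. Book value $9,772.
Year 8: $74,910 × 3/55 = $4,086. Book value $5,686.
Year 9: $74,910 × 2/55 = $2,724. Book value $2,962.
Year 10: $74,910 × 1/55 = $1,362. Book value $1,600.

$13,620; $12,258; $10,896; $9,534; $8,172; $6,810; $5,448; $4,086; $2,724; $1,362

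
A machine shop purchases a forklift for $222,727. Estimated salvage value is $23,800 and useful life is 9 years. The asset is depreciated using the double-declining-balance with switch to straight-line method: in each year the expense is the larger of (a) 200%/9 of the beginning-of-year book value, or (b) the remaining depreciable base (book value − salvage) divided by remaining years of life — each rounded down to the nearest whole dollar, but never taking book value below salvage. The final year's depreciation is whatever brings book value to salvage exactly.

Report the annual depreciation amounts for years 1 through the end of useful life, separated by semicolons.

$49,494; $38,496; $29,941; $23,288; $18,112; $14,088; $10,957; $8,522; $6,029

Depreciable base = $222,727 − $23,800 = $198,927.
Year 1: DB = ⌊$222,727 × 200%/9⌋ = $49,494; SL = ⌊$198,927/9⌋ = $22,103 → take DB $49,494. Book value $173,233.
Year 2: DB = ⌊$173,233 × 200%/9⌋ = $38,496; SL = ⌊$149,433/8⌋ = $18,679 → take DB $38,496. Book value $134,737.
Year 3: DB = ⌊$134,737 × 200%/9⌋ = $29,941; SL = ⌊$110,937/7⌋ = $15,848 → take DB $29,941. Book value $104,796.
Year 4: DB = ⌊$104,796 × 200%/9⌋ = $23,288; SL = ⌊$80,996/6⌋ = $13,499 → take DB $23,288. Book value $81,508.
Year 5: DB = ⌊$81,508 × 200%/9⌋ = $18,112; SL = ⌊$57,708/5⌋ = $11,541 → take DB $18,112. Book value $63,396.
Year 6: DB = ⌊$63,396 × 200%/9⌋ = $14,088; SL = ⌊$39,596/4⌋ = $9,899 → take DB $14,088. Book value $49,308.
Year 7: DB = ⌊$49,308 × 200%/9⌋ = $10,957; SL = ⌊$25,508/3⌋ = $8,502 → take DB $10,957. Book value $38,351.
Year 8: DB = ⌊$38,351 × 200%/9⌋ = $8,522; SL = ⌊$14,551/2⌋ = $7,275 → take DB $8,522. Book value $29,829.
Year 9 (final): $29,829 − $23,800 = $6,029. Book value $23,800.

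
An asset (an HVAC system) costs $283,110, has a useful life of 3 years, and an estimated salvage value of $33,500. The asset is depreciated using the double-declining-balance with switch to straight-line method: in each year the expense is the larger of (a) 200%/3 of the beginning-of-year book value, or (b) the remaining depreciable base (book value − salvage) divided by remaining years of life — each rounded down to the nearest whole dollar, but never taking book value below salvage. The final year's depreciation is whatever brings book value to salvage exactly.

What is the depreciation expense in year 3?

$0

Depreciable base = $283,110 − $33,500 = $249,610.
Year 1: DB = ⌊$283,110 × 200%/3⌋ = $188,740; SL = ⌊$249,610/3⌋ = $83,203 → take DB $188,740. Book value $94,370.
Year 2: DB = ⌊$94,370 × 200%/3⌋ = $62,913; SL = ⌊$60,870/2⌋ = $30,435 → take DB $62,913, capped at $60,870. Book value $33,500.
Year 3 (final): $33,500 − $33,500 = $0. Book value $33,500.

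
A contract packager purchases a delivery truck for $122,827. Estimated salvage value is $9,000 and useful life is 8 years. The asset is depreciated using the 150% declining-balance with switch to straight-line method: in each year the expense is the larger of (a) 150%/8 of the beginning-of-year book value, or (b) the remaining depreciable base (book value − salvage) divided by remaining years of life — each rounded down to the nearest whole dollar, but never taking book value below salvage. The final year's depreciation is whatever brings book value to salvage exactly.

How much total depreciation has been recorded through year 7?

$102,694

Depreciable base = $122,827 − $9,000 = $113,827.
Year 1: DB = ⌊$122,827 × 150%/8⌋ = $23,030; SL = ⌊$113,827/8⌋ = $14,228 → take DB $23,030. Book value $99,797.
Year 2: DB = ⌊$99,797 × 150%/8⌋ = $18,711; SL = ⌊$90,797/7⌋ = $12,971 → take DB $18,711. Book value $81,086.
Year 3: DB = ⌊$81,086 × 150%/8⌋ = $15,203; SL = ⌊$72,086/6⌋ = $12,014 → take DB $15,203. Book value $65,883.
Year 4: DB = ⌊$65,883 × 150%/8⌋ = $12,353; SL = ⌊$56,883/5⌋ = $11,376 → take DB $12,353. Book value $53,530.
Year 5: DB = ⌊$53,530 × 150%/8⌋ = $10,036; SL = ⌊$44,530/4⌋ = $11,132 → take SL $11,132. Book value $42,398.
Year 6: DB = ⌊$42,398 × 150%/8⌋ = $7,949; SL = ⌊$33,398/3⌋ = $11,132 → take SL $11,132. Book value $31,266.
Year 7: DB = ⌊$31,266 × 150%/8⌋ = $5,862; SL = ⌊$22,266/2⌋ = $11,133 → take SL $11,133. Book value $20,133.
Accumulated through year 7 = $122,827 − $20,133 = $102,694.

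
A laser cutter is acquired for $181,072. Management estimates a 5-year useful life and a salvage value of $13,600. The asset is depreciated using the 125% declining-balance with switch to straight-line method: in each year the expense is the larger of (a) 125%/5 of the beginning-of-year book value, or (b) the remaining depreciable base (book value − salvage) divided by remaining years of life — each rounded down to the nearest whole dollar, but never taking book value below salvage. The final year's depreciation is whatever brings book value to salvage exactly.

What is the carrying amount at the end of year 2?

Depreciable base = $181,072 − $13,600 = $167,472.
Year 1: DB = ⌊$181,072 × 125%/5⌋ = $45,268; SL = ⌊$167,472/5⌋ = $33,494 → take DB $45,268. Book value $135,804.
Year 2: DB = ⌊$135,804 × 125%/5⌋ = $33,951; SL = ⌊$122,204/4⌋ = $30,551 → take DB $33,951. Book value $101,853.

$101,853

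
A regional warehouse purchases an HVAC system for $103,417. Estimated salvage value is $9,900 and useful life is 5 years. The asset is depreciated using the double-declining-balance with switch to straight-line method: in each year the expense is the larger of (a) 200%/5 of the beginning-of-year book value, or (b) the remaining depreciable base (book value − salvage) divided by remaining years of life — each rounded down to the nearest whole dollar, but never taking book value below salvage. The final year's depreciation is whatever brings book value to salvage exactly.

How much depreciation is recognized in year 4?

$8,935

Depreciable base = $103,417 − $9,900 = $93,517.
Year 1: DB = ⌊$103,417 × 200%/5⌋ = $41,366; SL = ⌊$93,517/5⌋ = $18,703 → take DB $41,366. Book value $62,051.
Year 2: DB = ⌊$62,051 × 200%/5⌋ = $24,820; SL = ⌊$52,151/4⌋ = $13,037 → take DB $24,820. Book value $37,231.
Year 3: DB = ⌊$37,231 × 200%/5⌋ = $14,892; SL = ⌊$27,331/3⌋ = $9,110 → take DB $14,892. Book value $22,339.
Year 4: DB = ⌊$22,339 × 200%/5⌋ = $8,935; SL = ⌊$12,439/2⌋ = $6,219 → take DB $8,935. Book value $13,404.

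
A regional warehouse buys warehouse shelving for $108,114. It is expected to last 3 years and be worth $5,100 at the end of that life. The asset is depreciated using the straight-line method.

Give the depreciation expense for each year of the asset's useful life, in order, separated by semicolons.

Depreciable base = $108,114 − $5,100 = $103,014.
Annual expense = $103,014 / 3 = $34,338.
End of year 1: book value $73,776.
End of year 2: book value $39,438.
End of year 3: book value $5,100.

$34,338; $34,338; $34,338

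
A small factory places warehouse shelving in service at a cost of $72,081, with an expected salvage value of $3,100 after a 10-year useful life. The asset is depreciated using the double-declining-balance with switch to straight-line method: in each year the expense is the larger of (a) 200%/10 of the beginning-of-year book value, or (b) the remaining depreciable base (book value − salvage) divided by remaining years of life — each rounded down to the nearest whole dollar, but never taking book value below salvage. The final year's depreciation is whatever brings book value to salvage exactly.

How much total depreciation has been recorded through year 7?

$57,134

Depreciable base = $72,081 − $3,100 = $68,981.
Year 1: DB = ⌊$72,081 × 200%/10⌋ = $14,416; SL = ⌊$68,981/10⌋ = $6,898 → take DB $14,416. Book value $57,665.
Year 2: DB = ⌊$57,665 × 200%/10⌋ = $11,533; SL = ⌊$54,565/9⌋ = $6,062 → take DB $11,533. Book value $46,132.
Year 3: DB = ⌊$46,132 × 200%/10⌋ = $9,226; SL = ⌊$43,032/8⌋ = $5,379 → take DB $9,226. Book value $36,906.
Year 4: DB = ⌊$36,906 × 200%/10⌋ = $7,381; SL = ⌊$33,806/7⌋ = $4,829 → take DB $7,381. Book value $29,525.
Year 5: DB = ⌊$29,525 × 200%/10⌋ = $5,905; SL = ⌊$26,425/6⌋ = $4,404 → take DB $5,905. Book value $23,620.
Year 6: DB = ⌊$23,620 × 200%/10⌋ = $4,724; SL = ⌊$20,520/5⌋ = $4,104 → take DB $4,724. Book value $18,896.
Year 7: DB = ⌊$18,896 × 200%/10⌋ = $3,779; SL = ⌊$15,796/4⌋ = $3,949 → take SL $3,949. Book value $14,947.
Accumulated through year 7 = $72,081 − $14,947 = $57,134.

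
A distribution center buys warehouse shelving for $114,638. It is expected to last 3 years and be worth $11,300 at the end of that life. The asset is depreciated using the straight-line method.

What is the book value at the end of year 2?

Depreciable base = $114,638 − $11,300 = $103,338.
Annual expense = $103,338 / 3 = $34,446.
End of year 1: book value $80,192.
End of year 2: book value $45,746.

$45,746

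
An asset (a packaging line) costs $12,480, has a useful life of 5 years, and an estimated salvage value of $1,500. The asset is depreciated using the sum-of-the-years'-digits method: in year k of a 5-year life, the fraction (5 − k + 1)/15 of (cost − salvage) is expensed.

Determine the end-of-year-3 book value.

$3,696

Depreciable base = $12,480 − $1,500 = $10,980.
Sum of the years' digits = 5+4+3+2+1 = 15.
Year 1: $10,980 × 5/15 = $3,660. Book value $8,820.
Year 2: $10,980 × 4/15 = $2,928. Book value $5,892.
Year 3: $10,980 × 3/15 = $2,196. Book value $3,696.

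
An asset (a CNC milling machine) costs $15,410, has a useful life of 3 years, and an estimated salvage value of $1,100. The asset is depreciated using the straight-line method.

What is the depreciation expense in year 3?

$4,770

Depreciable base = $15,410 − $1,100 = $14,310.
Annual expense = $14,310 / 3 = $4,770.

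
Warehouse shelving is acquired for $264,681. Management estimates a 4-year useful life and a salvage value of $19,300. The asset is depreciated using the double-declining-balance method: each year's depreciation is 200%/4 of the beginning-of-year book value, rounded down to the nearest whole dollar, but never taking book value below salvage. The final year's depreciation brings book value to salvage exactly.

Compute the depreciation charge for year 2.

Depreciable base = $264,681 − $19,300 = $245,381.
Year 1: ⌊$264,681 × 200%/4⌋ = $132,340. Book value $132,341.
Year 2: ⌊$132,341 × 200%/4⌋ = $66,170. Book value $66,171.

$66,170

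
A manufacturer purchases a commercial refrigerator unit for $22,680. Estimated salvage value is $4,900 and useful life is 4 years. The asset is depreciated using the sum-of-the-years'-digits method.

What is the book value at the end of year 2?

Depreciable base = $22,680 − $4,900 = $17,780.
Sum of the years' digits = 4+3+2+1 = 10.
Year 1: $17,780 × 4/10 = $7,112. Book value $15,568.
Year 2: $17,780 × 3/10 = $5,334. Book value $10,234.

$10,234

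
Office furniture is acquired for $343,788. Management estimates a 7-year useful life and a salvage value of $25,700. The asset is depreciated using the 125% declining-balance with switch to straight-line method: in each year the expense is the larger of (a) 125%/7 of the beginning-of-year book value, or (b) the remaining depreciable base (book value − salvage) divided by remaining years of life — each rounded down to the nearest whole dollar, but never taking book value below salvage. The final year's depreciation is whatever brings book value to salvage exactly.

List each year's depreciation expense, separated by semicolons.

Depreciable base = $343,788 − $25,700 = $318,088.
Year 1: DB = ⌊$343,788 × 125%/7⌋ = $61,390; SL = ⌊$318,088/7⌋ = $45,441 → take DB $61,390. Book value $282,398.
Year 2: DB = ⌊$282,398 × 125%/7⌋ = $50,428; SL = ⌊$256,698/6⌋ = $42,783 → take DB $50,428. Book value $231,970.
Year 3: DB = ⌊$231,970 × 125%/7⌋ = $41,423; SL = ⌊$206,270/5⌋ = $41,254 → take DB $41,423. Book value $190,547.
Year 4: DB = ⌊$190,547 × 125%/7⌋ = $34,026; SL = ⌊$164,847/4⌋ = $41,211 → take SL $41,211. Book value $149,336.
Year 5: DB = ⌊$149,336 × 125%/7⌋ = $26,667; SL = ⌊$123,636/3⌋ = $41,212 → take SL $41,212. Book value $108,124.
Year 6: DB = ⌊$108,124 × 125%/7⌋ = $19,307; SL = ⌊$82,424/2⌋ = $41,212 → take SL $41,212. Book value $66,912.
Year 7 (final): $66,912 − $25,700 = $41,212. Book value $25,700.

$61,390; $50,428; $41,423; $41,211; $41,212; $41,212; $41,212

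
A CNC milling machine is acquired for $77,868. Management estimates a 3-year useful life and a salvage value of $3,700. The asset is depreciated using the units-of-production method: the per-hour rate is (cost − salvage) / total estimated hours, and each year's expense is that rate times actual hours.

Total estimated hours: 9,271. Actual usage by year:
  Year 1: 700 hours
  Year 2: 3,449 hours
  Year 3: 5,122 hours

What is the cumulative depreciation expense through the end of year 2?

Depreciable base = $77,868 − $3,700 = $74,168.
Rate = $74,168 / 9,271 hours = $8 per hour.
Year 1: 700 × $8 = $5,600. Book value $72,268.
Year 2: 3,449 × $8 = $27,592. Book value $44,676.
Accumulated through year 2 = $77,868 − $44,676 = $33,192.

$33,192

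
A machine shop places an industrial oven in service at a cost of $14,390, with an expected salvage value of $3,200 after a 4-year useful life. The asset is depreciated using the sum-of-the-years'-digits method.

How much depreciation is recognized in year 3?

$2,238

Depreciable base = $14,390 − $3,200 = $11,190.
Sum of the years' digits = 4+3+2+1 = 10.
Year 1: $11,190 × 4/10 = $4,476. Book value $9,914.
Year 2: $11,190 × 3/10 = $3,357. Book value $6,557.
Year 3: $11,190 × 2/10 = $2,238. Book value $4,319.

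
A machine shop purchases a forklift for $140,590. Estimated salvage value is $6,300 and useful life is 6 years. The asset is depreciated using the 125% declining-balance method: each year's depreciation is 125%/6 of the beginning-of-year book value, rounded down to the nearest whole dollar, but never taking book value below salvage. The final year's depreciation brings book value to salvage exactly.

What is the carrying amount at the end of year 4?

$55,225

Depreciable base = $140,590 − $6,300 = $134,290.
Year 1: ⌊$140,590 × 125%/6⌋ = $29,289. Book value $111,301.
Year 2: ⌊$111,301 × 125%/6⌋ = $23,187. Book value $88,114.
Year 3: ⌊$88,114 × 125%/6⌋ = $18,357. Book value $69,757.
Year 4: ⌊$69,757 × 125%/6⌋ = $14,532. Book value $55,225.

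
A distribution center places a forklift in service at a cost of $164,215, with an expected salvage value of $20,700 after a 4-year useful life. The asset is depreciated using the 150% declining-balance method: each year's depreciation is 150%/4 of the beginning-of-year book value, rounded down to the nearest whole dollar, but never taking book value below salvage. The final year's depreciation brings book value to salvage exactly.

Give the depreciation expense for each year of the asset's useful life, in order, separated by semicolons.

$61,580; $38,488; $24,055; $19,392

Depreciable base = $164,215 − $20,700 = $143,515.
Year 1: ⌊$164,215 × 150%/4⌋ = $61,580. Book value $102,635.
Year 2: ⌊$102,635 × 150%/4⌋ = $38,488. Book value $64,147.
Year 3: ⌊$64,147 × 150%/4⌋ = $24,055. Book value $40,092.
Year 4 (final): $40,092 − $20,700 = $19,392. Book value $20,700.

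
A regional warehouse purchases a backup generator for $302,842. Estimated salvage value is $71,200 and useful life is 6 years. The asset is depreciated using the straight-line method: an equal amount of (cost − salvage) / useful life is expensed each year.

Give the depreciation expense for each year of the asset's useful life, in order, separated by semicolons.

Depreciable base = $302,842 − $71,200 = $231,642.
Annual expense = $231,642 / 6 = $38,607.
End of year 1: book value $264,235.
End of year 2: book value $225,628.
End of year 3: book value $187,021.
End of year 4: book value $148,414.
End of year 5: book value $109,807.
End of year 6: book value $71,200.

$38,607; $38,607; $38,607; $38,607; $38,607; $38,607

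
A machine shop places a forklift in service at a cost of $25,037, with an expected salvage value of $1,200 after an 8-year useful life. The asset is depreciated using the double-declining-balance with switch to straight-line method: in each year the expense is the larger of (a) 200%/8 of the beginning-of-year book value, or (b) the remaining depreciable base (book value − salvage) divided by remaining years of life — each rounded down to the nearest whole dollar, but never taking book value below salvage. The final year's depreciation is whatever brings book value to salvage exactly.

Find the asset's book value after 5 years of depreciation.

Depreciable base = $25,037 − $1,200 = $23,837.
Year 1: DB = ⌊$25,037 × 200%/8⌋ = $6,259; SL = ⌊$23,837/8⌋ = $2,979 → take DB $6,259. Book value $18,778.
Year 2: DB = ⌊$18,778 × 200%/8⌋ = $4,694; SL = ⌊$17,578/7⌋ = $2,511 → take DB $4,694. Book value $14,084.
Year 3: DB = ⌊$14,084 × 200%/8⌋ = $3,521; SL = ⌊$12,884/6⌋ = $2,147 → take DB $3,521. Book value $10,563.
Year 4: DB = ⌊$10,563 × 200%/8⌋ = $2,640; SL = ⌊$9,363/5⌋ = $1,872 → take DB $2,640. Book value $7,923.
Year 5: DB = ⌊$7,923 × 200%/8⌋ = $1,980; SL = ⌊$6,723/4⌋ = $1,680 → take DB $1,980. Book value $5,943.

$5,943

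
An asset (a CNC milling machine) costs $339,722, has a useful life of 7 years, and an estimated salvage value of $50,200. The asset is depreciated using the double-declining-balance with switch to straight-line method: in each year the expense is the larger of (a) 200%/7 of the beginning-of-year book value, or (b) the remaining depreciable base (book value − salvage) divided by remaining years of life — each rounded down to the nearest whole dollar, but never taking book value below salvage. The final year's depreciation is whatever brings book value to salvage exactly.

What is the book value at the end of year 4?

$88,433

Depreciable base = $339,722 − $50,200 = $289,522.
Year 1: DB = ⌊$339,722 × 200%/7⌋ = $97,063; SL = ⌊$289,522/7⌋ = $41,360 → take DB $97,063. Book value $242,659.
Year 2: DB = ⌊$242,659 × 200%/7⌋ = $69,331; SL = ⌊$192,459/6⌋ = $32,076 → take DB $69,331. Book value $173,328.
Year 3: DB = ⌊$173,328 × 200%/7⌋ = $49,522; SL = ⌊$123,128/5⌋ = $24,625 → take DB $49,522. Book value $123,806.
Year 4: DB = ⌊$123,806 × 200%/7⌋ = $35,373; SL = ⌊$73,606/4⌋ = $18,401 → take DB $35,373. Book value $88,433.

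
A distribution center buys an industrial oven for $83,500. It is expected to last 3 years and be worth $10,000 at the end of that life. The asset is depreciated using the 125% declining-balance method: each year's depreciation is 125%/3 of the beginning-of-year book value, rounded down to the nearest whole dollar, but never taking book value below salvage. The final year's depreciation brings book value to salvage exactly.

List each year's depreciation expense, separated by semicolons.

$34,791; $20,295; $18,414

Depreciable base = $83,500 − $10,000 = $73,500.
Year 1: ⌊$83,500 × 125%/3⌋ = $34,791. Book value $48,709.
Year 2: ⌊$48,709 × 125%/3⌋ = $20,295. Book value $28,414.
Year 3 (final): $28,414 − $10,000 = $18,414. Book value $10,000.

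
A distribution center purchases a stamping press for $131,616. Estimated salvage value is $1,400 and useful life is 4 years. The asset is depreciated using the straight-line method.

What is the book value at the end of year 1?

$99,062

Depreciable base = $131,616 − $1,400 = $130,216.
Annual expense = $130,216 / 4 = $32,554.
End of year 1: book value $99,062.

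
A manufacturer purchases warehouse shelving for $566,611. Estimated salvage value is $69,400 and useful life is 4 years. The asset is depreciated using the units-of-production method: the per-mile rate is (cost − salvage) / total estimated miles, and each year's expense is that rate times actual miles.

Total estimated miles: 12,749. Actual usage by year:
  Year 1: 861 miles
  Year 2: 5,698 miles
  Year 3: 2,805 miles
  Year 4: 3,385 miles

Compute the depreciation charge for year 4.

Depreciable base = $566,611 − $69,400 = $497,211.
Rate = $497,211 / 12,749 miles = $39 per mile.
Year 1: 861 × $39 = $33,579. Book value $533,032.
Year 2: 5,698 × $39 = $222,222. Book value $310,810.
Year 3: 2,805 × $39 = $109,395. Book value $201,415.
Year 4: 3,385 × $39 = $132,015. Book value $69,400.

$132,015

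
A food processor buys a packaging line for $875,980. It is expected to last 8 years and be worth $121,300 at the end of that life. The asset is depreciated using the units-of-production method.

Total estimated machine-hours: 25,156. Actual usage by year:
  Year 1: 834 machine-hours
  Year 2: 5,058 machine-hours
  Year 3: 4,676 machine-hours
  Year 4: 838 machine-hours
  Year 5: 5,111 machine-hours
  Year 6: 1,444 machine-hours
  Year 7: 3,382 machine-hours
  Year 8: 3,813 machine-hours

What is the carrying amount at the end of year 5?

$380,470

Depreciable base = $875,980 − $121,300 = $754,680.
Rate = $754,680 / 25,156 machine-hours = $30 per machine-hour.
Year 1: 834 × $30 = $25,020. Book value $850,960.
Year 2: 5,058 × $30 = $151,740. Book value $699,220.
Year 3: 4,676 × $30 = $140,280. Book value $558,940.
Year 4: 838 × $30 = $25,140. Book value $533,800.
Year 5: 5,111 × $30 = $153,330. Book value $380,470.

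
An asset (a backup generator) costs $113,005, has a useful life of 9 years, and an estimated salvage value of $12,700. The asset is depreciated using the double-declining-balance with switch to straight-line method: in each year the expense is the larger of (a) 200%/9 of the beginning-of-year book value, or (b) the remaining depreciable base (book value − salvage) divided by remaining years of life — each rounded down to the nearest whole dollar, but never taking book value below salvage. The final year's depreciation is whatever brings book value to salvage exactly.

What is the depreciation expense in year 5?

Depreciable base = $113,005 − $12,700 = $100,305.
Year 1: DB = ⌊$113,005 × 200%/9⌋ = $25,112; SL = ⌊$100,305/9⌋ = $11,145 → take DB $25,112. Book value $87,893.
Year 2: DB = ⌊$87,893 × 200%/9⌋ = $19,531; SL = ⌊$75,193/8⌋ = $9,399 → take DB $19,531. Book value $68,362.
Year 3: DB = ⌊$68,362 × 200%/9⌋ = $15,191; SL = ⌊$55,662/7⌋ = $7,951 → take DB $15,191. Book value $53,171.
Year 4: DB = ⌊$53,171 × 200%/9⌋ = $11,815; SL = ⌊$40,471/6⌋ = $6,745 → take DB $11,815. Book value $41,356.
Year 5: DB = ⌊$41,356 × 200%/9⌋ = $9,190; SL = ⌊$28,656/5⌋ = $5,731 → take DB $9,190. Book value $32,166.

$9,190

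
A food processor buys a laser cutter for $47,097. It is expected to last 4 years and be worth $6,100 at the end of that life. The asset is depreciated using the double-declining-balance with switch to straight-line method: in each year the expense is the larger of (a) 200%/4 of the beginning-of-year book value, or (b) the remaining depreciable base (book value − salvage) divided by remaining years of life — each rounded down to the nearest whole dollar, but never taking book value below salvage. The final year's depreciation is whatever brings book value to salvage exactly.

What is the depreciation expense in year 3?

Depreciable base = $47,097 − $6,100 = $40,997.
Year 1: DB = ⌊$47,097 × 200%/4⌋ = $23,548; SL = ⌊$40,997/4⌋ = $10,249 → take DB $23,548. Book value $23,549.
Year 2: DB = ⌊$23,549 × 200%/4⌋ = $11,774; SL = ⌊$17,449/3⌋ = $5,816 → take DB $11,774. Book value $11,775.
Year 3: DB = ⌊$11,775 × 200%/4⌋ = $5,887; SL = ⌊$5,675/2⌋ = $2,837 → take DB $5,887, capped at $5,675. Book value $6,100.

$5,675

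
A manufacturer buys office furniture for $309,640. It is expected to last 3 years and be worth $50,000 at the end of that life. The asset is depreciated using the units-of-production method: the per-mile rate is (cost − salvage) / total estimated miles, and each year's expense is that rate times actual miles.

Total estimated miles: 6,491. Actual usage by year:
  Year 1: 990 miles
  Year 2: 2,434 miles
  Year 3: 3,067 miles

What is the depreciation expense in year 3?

Depreciable base = $309,640 − $50,000 = $259,640.
Rate = $259,640 / 6,491 miles = $40 per mile.
Year 1: 990 × $40 = $39,600. Book value $270,040.
Year 2: 2,434 × $40 = $97,360. Book value $172,680.
Year 3: 3,067 × $40 = $122,680. Book value $50,000.

$122,680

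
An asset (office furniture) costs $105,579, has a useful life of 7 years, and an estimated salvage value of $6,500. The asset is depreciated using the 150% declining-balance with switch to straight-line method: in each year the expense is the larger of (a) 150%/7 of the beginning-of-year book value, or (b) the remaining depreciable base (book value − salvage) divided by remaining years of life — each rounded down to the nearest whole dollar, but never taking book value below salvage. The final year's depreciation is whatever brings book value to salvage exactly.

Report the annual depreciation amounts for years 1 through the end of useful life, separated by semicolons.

$22,624; $17,776; $13,966; $11,178; $11,178; $11,178; $11,179

Depreciable base = $105,579 − $6,500 = $99,079.
Year 1: DB = ⌊$105,579 × 150%/7⌋ = $22,624; SL = ⌊$99,079/7⌋ = $14,154 → take DB $22,624. Book value $82,955.
Year 2: DB = ⌊$82,955 × 150%/7⌋ = $17,776; SL = ⌊$76,455/6⌋ = $12,742 → take DB $17,776. Book value $65,179.
Year 3: DB = ⌊$65,179 × 150%/7⌋ = $13,966; SL = ⌊$58,679/5⌋ = $11,735 → take DB $13,966. Book value $51,213.
Year 4: DB = ⌊$51,213 × 150%/7⌋ = $10,974; SL = ⌊$44,713/4⌋ = $11,178 → take SL $11,178. Book value $40,035.
Year 5: DB = ⌊$40,035 × 150%/7⌋ = $8,578; SL = ⌊$33,535/3⌋ = $11,178 → take SL $11,178. Book value $28,857.
Year 6: DB = ⌊$28,857 × 150%/7⌋ = $6,183; SL = ⌊$22,357/2⌋ = $11,178 → take SL $11,178. Book value $17,679.
Year 7 (final): $17,679 − $6,500 = $11,179. Book value $6,500.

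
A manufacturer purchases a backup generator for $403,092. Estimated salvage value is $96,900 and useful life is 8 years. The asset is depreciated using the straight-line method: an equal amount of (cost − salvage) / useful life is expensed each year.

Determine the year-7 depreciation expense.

Depreciable base = $403,092 − $96,900 = $306,192.
Annual expense = $306,192 / 8 = $38,274.

$38,274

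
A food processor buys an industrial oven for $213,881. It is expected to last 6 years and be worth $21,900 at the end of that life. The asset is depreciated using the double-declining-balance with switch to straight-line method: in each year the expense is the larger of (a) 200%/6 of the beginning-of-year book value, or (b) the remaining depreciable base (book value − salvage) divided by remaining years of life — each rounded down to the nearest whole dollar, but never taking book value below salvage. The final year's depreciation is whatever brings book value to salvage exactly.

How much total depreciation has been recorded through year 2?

$118,822

Depreciable base = $213,881 − $21,900 = $191,981.
Year 1: DB = ⌊$213,881 × 200%/6⌋ = $71,293; SL = ⌊$191,981/6⌋ = $31,996 → take DB $71,293. Book value $142,588.
Year 2: DB = ⌊$142,588 × 200%/6⌋ = $47,529; SL = ⌊$120,688/5⌋ = $24,137 → take DB $47,529. Book value $95,059.
Accumulated through year 2 = $213,881 − $95,059 = $118,822.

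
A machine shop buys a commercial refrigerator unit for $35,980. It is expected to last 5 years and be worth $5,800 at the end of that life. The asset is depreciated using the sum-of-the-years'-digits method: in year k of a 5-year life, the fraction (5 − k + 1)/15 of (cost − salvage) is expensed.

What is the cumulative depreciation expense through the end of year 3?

$24,144

Depreciable base = $35,980 − $5,800 = $30,180.
Sum of the years' digits = 5+4+3+2+1 = 15.
Year 1: $30,180 × 5/15 = $10,060. Book value $25,920.
Year 2: $30,180 × 4/15 = $8,048. Book value $17,872.
Year 3: $30,180 × 3/15 = $6,036. Book value $11,836.
Accumulated through year 3 = $35,980 − $11,836 = $24,144.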